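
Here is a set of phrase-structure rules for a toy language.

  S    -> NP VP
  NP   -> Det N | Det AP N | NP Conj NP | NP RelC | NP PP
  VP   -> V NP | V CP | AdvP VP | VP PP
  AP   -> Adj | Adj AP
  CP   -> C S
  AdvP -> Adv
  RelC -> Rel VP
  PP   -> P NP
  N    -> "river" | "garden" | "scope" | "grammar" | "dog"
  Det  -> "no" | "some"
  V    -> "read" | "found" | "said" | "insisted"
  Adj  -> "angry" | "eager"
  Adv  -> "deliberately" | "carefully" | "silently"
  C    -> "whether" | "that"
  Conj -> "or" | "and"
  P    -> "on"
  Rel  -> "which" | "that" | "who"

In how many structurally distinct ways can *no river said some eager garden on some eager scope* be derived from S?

2

The two bracketings:
[S [NP [Det no] [N river]] [VP [V said] [NP [NP [Det some] [AP [Adj eager]] [N garden]] [PP [P on] [NP [Det some] [AP [Adj eager]] [N scope]]]]]]
[S [NP [Det no] [N river]] [VP [VP [V said] [NP [Det some] [AP [Adj eager]] [N garden]]] [PP [P on] [NP [Det some] [AP [Adj eager]] [N scope]]]]]
The difference turns on whether NP → NP PP is used at the relevant span, versus an alternative expansion of NP.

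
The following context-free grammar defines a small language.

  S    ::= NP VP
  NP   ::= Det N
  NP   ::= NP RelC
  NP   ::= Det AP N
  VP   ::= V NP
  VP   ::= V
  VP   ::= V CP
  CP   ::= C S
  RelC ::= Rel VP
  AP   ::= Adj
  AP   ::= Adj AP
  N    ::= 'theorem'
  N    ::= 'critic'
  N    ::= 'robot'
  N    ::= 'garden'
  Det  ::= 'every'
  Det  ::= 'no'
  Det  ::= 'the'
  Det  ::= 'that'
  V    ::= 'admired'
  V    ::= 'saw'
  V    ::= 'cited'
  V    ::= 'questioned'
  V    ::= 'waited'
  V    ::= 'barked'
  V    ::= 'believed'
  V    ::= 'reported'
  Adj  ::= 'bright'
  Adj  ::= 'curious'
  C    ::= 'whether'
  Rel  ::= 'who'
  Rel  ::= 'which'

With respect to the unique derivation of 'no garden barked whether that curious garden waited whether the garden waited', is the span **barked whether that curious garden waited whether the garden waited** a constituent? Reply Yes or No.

Yes

[S [NP [Det no] [N garden]] [VP [V barked] [CP [C whether] [S [NP [Det that] [AP [Adj curious]] [N garden]] [VP [V waited] [CP [C whether] [S [NP [Det the] [N garden]] [VP [V waited]]]]]]]]]
The words 'barked whether that curious garden waited whether the garden waited' are exhaustively dominated by a single VP node (built by VP → V CP), so they form a constituent.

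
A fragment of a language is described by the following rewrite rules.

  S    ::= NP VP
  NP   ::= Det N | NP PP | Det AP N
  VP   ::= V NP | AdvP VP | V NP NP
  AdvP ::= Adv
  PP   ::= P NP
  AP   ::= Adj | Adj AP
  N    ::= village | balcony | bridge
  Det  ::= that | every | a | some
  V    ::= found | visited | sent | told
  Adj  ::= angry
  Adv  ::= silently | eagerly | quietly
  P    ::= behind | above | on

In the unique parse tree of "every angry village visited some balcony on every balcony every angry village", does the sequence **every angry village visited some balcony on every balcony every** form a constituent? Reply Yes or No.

No

[S [NP [Det every] [AP [Adj angry]] [N village]] [VP [V visited] [NP [NP [Det some] [N balcony]] [PP [P on] [NP [Det every] [N balcony]]]] [NP [Det every] [AP [Adj angry]] [N village]]]]
The smallest constituent containing 'every angry village visited some balcony on every balcony every' is the S spanning 'every angry village visited some balcony on every balcony every angry village'; no single node in the tree dominates exactly the given words.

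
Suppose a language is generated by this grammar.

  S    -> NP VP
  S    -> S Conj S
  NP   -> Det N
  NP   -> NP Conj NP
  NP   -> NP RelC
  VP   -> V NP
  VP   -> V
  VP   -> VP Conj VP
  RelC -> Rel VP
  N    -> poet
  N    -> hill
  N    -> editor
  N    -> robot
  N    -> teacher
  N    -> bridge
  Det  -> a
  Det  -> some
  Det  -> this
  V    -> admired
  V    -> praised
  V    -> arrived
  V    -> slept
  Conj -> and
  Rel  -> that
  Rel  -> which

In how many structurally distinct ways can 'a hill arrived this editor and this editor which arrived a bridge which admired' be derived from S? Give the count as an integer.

Two of the 5 distinct bracketings:
[S [NP [Det a] [N hill]] [VP [V arrived] [NP [NP [Det this] [N editor]] [Conj and] [NP [NP [Det this] [N editor]] [RelC [Rel which] [VP [V arrived] [NP [NP [Det a] [N bridge]] [RelC [Rel which] [VP [V admired]]]]]]]]]]
[S [NP [Det a] [N hill]] [VP [V arrived] [NP [NP [Det this] [N editor]] [Conj and] [NP [NP [NP [Det this] [N editor]] [RelC [Rel which] [VP [V arrived] [NP [Det a] [N bridge]]]]] [RelC [Rel which] [VP [V admired]]]]]]]
The trees differ in how a recursive rule is bracketed over the same span.

5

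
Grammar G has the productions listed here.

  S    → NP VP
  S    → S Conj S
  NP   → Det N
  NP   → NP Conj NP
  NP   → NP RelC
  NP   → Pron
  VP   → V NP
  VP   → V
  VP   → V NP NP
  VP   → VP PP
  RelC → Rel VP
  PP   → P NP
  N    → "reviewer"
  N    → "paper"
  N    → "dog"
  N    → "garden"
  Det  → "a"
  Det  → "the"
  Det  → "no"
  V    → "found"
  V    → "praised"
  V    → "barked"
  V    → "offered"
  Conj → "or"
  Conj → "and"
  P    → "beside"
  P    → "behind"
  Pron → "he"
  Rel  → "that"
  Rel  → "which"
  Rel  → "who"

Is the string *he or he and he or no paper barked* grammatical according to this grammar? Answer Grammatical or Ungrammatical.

[S [NP [NP [Pron he]] [Conj or] [NP [NP [Pron he]] [Conj and] [NP [NP [Pron he]] [Conj or] [NP [Det no] [N paper]]]]] [VP [V barked]]]
Each bracket corresponds to one application of a listed rule, so the string is derivable from S.

Grammatical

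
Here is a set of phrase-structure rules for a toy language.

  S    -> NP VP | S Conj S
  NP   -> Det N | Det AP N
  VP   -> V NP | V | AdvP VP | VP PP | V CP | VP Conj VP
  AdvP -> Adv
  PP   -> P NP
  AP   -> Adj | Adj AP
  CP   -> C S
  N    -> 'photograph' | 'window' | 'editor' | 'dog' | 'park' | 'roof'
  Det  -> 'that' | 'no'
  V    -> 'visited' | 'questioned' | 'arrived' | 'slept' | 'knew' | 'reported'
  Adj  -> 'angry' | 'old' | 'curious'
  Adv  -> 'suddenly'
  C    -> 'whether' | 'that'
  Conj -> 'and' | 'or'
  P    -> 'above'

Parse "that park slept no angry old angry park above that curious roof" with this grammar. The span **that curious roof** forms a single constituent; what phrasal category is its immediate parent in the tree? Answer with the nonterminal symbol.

[S [NP [Det that] [N park]] [VP [VP [V slept] [NP [Det no] [AP [Adj angry] [AP [Adj old] [AP [Adj angry]]]] [N park]]] [PP [P above] [NP [Det that] [AP [Adj curious]] [N roof]]]]]
The span 'that curious roof' is the NP node built by NP → Det AP N.
Its mother is the PP built by PP → P NP.

PP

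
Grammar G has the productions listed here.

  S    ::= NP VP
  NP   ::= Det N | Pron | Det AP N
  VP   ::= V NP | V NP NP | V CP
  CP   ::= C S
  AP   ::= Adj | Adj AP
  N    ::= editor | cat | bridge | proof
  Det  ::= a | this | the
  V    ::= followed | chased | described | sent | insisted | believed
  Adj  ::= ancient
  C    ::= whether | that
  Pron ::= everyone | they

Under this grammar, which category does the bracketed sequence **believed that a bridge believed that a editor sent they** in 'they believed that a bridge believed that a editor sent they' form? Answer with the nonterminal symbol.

[S [NP [Pron they]] [VP [V believed] [CP [C that] [S [NP [Det a] [N bridge]] [VP [V believed] [CP [C that] [S [NP [Det a] [N editor]] [VP [V sent] [NP [Pron they]]]]]]]]]]
The span 'believed that a bridge believed that a editor sent they' is the VP node built by VP → V CP.

VP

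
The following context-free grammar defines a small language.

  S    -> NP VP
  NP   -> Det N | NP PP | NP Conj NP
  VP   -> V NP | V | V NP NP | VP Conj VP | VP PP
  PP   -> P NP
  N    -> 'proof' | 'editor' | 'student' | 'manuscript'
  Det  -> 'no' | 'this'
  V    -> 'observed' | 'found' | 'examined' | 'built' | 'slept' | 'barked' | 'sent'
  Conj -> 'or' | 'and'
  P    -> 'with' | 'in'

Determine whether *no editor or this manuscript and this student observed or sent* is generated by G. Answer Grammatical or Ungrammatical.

Grammatical

S
  NP
    NP
      Det: no
      N: editor
    Conj: or
    NP
      NP
        Det: this
        N: manuscript
      Conj: and
      NP
        Det: this
        N: student
  VP
    VP
      V: observed
    Conj: or
    VP
      V: sent
The bracketing above is licensed at every node by one of the given productions, with S at the root.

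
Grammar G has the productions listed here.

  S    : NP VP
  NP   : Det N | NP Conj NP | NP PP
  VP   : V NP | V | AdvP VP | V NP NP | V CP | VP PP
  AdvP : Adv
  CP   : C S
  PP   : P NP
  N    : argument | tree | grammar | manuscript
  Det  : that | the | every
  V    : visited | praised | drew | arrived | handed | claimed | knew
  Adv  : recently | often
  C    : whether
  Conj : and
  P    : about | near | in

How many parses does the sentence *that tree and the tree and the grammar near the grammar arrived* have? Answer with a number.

Two of the 5 distinct bracketings:
[S [NP [NP [Det that] [N tree]] [Conj and] [NP [NP [Det the] [N tree]] [Conj and] [NP [NP [Det the] [N grammar]] [PP [P near] [NP [Det the] [N grammar]]]]]] [VP [V arrived]]]
[S [NP [NP [Det that] [N tree]] [Conj and] [NP [NP [NP [Det the] [N tree]] [Conj and] [NP [Det the] [N grammar]]] [PP [P near] [NP [Det the] [N grammar]]]]] [VP [V arrived]]]
The trees differ in how a recursive rule is bracketed over the same span.

5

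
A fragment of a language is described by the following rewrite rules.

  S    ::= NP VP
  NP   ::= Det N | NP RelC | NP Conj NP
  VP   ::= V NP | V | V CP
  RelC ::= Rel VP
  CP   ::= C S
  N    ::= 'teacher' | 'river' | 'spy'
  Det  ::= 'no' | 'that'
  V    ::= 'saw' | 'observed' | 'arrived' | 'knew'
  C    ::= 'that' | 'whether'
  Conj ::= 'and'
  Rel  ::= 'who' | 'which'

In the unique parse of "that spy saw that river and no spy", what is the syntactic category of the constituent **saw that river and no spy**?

[S [NP [Det that] [N spy]] [VP [V saw] [NP [NP [Det that] [N river]] [Conj and] [NP [Det no] [N spy]]]]]
The span 'saw that river and no spy' is the VP node built by VP → V NP.

VP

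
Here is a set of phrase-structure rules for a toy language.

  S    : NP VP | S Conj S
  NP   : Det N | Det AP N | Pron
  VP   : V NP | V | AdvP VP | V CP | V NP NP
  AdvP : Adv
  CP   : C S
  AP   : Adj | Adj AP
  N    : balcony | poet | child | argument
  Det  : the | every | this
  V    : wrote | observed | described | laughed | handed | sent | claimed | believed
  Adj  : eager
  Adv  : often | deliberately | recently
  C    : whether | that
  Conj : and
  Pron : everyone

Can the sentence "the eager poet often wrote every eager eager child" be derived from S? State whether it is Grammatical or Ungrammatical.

S
  NP
    Det: the
    AP
      Adj: eager
    N: poet
  VP
    AdvP
      Adv: often
    VP
      V: wrote
      NP
        Det: every
        AP
          Adj: eager
          AP
            Adj: eager
        N: child
Every word is introduced by a lexical rule and the phrasal rules combine the resulting categories into a single S.

Grammatical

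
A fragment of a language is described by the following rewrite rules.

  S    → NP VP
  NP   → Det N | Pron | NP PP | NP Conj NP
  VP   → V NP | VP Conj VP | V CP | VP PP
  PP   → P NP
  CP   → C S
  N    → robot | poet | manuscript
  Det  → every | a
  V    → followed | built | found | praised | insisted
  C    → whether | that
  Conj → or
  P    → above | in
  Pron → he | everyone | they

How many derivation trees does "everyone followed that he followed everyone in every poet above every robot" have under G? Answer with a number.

9

Two of the 9 distinct bracketings:
[S [NP [Pron everyone]] [VP [V followed] [CP [C that] [S [NP [Pron he]] [VP [V followed] [NP [NP [Pron everyone]] [PP [P in] [NP [NP [Det every] [N poet]] [PP [P above] [NP [Det every] [N robot]]]]]]]]]]]
[S [NP [Pron everyone]] [VP [V followed] [CP [C that] [S [NP [Pron he]] [VP [V followed] [NP [NP [NP [Pron everyone]] [PP [P in] [NP [Det every] [N poet]]]] [PP [P above] [NP [Det every] [N robot]]]]]]]]]
The trees differ in how a recursive rule is bracketed over the same span.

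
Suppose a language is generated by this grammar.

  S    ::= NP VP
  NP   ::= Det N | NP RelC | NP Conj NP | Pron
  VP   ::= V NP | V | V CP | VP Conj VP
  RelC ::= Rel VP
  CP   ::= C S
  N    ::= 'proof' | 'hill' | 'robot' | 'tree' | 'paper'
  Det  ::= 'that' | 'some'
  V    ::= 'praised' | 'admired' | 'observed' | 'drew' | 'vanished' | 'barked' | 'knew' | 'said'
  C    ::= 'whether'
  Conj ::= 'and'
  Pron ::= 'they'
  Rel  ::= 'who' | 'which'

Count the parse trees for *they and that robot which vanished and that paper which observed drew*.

Two of the 7 distinct bracketings:
[S [NP [NP [NP [Pron they]] [Conj and] [NP [NP [NP [Det that] [N robot]] [RelC [Rel which] [VP [V vanished]]]] [Conj and] [NP [Det that] [N paper]]]] [RelC [Rel which] [VP [V observed]]]] [VP [V drew]]]
[S [NP [NP [NP [NP [NP [Pron they]] [Conj and] [NP [Det that] [N robot]]] [RelC [Rel which] [VP [V vanished]]]] [Conj and] [NP [Det that] [N paper]]] [RelC [Rel which] [VP [V observed]]]] [VP [V drew]]]
The trees differ in how a recursive rule is bracketed over the same span.

7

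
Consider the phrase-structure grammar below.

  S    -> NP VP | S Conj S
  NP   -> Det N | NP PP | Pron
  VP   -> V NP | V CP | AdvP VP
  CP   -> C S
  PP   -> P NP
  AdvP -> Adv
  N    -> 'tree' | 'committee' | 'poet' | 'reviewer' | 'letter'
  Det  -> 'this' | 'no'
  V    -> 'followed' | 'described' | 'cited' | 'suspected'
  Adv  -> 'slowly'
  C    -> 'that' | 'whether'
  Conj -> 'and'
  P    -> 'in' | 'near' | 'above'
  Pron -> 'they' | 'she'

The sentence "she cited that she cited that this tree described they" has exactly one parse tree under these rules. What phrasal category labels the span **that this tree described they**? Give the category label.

CP

S
  NP
    Pron: she
  VP
    V: cited
    CP
      C: that
      S
        NP
          Pron: she
        VP
          V: cited
          CP
            C: that
            S
              NP
                Det: this
                N: tree
              VP
                V: described
                NP
                  Pron: they
The span 'that this tree described they' is the CP node built by CP → C S.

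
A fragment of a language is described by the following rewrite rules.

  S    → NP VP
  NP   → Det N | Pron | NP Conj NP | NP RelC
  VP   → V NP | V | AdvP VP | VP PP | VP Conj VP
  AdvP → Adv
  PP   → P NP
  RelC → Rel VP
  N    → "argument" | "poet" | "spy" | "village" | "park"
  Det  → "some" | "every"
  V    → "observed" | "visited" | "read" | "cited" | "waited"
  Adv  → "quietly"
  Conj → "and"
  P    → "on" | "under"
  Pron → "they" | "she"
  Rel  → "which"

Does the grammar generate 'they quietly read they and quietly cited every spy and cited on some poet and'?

For S → NP VP, the only prefix that parses as NP is 'they', but the remainder 'quietly read they and quietly cited every spy and cited on some poet and' is not a VP under these rules.

Ungrammatical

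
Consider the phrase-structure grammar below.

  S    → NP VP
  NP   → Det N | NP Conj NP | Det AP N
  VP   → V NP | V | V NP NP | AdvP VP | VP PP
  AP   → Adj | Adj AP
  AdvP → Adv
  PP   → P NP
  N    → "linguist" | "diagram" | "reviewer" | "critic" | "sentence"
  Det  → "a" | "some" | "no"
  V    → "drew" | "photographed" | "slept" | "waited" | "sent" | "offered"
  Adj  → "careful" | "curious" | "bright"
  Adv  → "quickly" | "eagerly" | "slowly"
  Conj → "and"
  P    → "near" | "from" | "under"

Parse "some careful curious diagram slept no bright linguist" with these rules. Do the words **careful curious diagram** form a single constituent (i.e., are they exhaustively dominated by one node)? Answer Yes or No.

[S [NP [Det some] [AP [Adj careful] [AP [Adj curious]]] [N diagram]] [VP [V slept] [NP [Det no] [AP [Adj bright]] [N linguist]]]]
The smallest constituent containing 'careful curious diagram' is the NP spanning 'some careful curious diagram'; no single node in the tree dominates exactly the given words.

No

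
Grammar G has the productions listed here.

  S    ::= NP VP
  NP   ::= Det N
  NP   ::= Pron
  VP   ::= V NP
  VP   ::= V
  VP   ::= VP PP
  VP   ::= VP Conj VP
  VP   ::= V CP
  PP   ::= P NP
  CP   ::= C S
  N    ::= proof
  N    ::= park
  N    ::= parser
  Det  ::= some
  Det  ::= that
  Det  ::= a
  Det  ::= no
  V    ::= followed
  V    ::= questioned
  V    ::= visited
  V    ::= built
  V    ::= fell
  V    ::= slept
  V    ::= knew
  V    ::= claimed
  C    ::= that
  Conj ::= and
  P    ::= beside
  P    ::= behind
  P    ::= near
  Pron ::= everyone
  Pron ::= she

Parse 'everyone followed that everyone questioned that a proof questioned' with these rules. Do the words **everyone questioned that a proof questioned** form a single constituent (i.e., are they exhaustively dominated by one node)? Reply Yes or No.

Yes

[S [NP [Pron everyone]] [VP [V followed] [CP [C that] [S [NP [Pron everyone]] [VP [V questioned] [CP [C that] [S [NP [Det a] [N proof]] [VP [V questioned]]]]]]]]]
The words 'everyone questioned that a proof questioned' are exhaustively dominated by a single S node (built by S → NP VP), so they form a constituent.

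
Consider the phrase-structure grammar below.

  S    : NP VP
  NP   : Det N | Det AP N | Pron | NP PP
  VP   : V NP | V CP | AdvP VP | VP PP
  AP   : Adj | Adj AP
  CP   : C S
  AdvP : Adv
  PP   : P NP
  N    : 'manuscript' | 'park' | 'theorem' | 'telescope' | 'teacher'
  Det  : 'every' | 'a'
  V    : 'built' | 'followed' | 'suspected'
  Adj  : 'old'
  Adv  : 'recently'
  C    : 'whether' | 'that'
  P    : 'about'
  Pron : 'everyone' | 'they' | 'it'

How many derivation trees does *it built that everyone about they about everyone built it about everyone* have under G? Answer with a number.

6

Two of the 6 distinct bracketings:
[S [NP [Pron it]] [VP [V built] [CP [C that] [S [NP [NP [Pron everyone]] [PP [P about] [NP [NP [Pron they]] [PP [P about] [NP [Pron everyone]]]]]] [VP [V built] [NP [NP [Pron it]] [PP [P about] [NP [Pron everyone]]]]]]]]]
[S [NP [Pron it]] [VP [V built] [CP [C that] [S [NP [NP [Pron everyone]] [PP [P about] [NP [NP [Pron they]] [PP [P about] [NP [Pron everyone]]]]]] [VP [VP [V built] [NP [Pron it]]] [PP [P about] [NP [Pron everyone]]]]]]]]
The difference turns on whether VP → VP PP is used at the relevant span, versus an alternative expansion of VP.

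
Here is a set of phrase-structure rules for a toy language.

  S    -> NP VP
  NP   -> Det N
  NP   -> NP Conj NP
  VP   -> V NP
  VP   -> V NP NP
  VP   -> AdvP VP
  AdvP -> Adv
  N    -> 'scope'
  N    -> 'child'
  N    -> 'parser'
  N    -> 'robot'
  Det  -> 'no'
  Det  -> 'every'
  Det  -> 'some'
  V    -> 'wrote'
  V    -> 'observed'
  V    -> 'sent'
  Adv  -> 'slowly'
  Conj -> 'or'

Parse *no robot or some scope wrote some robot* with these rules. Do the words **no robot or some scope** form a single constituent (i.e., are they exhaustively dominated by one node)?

[S [NP [NP [Det no] [N robot]] [Conj or] [NP [Det some] [N scope]]] [VP [V wrote] [NP [Det some] [N robot]]]]
The words 'no robot or some scope' are exhaustively dominated by a single NP node (built by NP → NP Conj NP), so they form a constituent.

Yes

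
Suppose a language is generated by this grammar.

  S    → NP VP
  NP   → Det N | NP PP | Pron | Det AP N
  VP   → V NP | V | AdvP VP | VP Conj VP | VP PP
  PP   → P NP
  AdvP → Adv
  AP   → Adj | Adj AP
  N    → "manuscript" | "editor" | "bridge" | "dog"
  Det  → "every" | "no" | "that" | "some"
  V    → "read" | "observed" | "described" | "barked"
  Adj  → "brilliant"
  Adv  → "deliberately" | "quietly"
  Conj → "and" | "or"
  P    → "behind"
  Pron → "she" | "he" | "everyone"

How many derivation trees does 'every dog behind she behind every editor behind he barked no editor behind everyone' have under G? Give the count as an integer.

Two of the 10 distinct bracketings:
[S [NP [NP [Det every] [N dog]] [PP [P behind] [NP [NP [Pron she]] [PP [P behind] [NP [NP [Det every] [N editor]] [PP [P behind] [NP [Pron he]]]]]]]] [VP [V barked] [NP [NP [Det no] [N editor]] [PP [P behind] [NP [Pron everyone]]]]]]
[S [NP [NP [Det every] [N dog]] [PP [P behind] [NP [NP [Pron she]] [PP [P behind] [NP [NP [Det every] [N editor]] [PP [P behind] [NP [Pron he]]]]]]]] [VP [VP [V barked] [NP [Det no] [N editor]]] [PP [P behind] [NP [Pron everyone]]]]]
The difference turns on whether VP → VP PP is used at the relevant span, versus an alternative expansion of VP.

10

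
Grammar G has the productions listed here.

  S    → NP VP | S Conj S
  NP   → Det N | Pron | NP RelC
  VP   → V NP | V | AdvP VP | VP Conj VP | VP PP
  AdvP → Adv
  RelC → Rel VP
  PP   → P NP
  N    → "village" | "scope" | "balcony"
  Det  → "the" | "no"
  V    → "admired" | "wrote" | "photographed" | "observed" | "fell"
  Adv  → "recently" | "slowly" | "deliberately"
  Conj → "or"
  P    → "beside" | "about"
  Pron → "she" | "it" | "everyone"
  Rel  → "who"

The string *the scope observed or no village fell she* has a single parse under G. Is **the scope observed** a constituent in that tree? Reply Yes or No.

Yes

[S [S [NP [Det the] [N scope]] [VP [V observed]]] [Conj or] [S [NP [Det no] [N village]] [VP [V fell] [NP [Pron she]]]]]
The words 'the scope observed' are exhaustively dominated by a single S node (built by S → NP VP), so they form a constituent.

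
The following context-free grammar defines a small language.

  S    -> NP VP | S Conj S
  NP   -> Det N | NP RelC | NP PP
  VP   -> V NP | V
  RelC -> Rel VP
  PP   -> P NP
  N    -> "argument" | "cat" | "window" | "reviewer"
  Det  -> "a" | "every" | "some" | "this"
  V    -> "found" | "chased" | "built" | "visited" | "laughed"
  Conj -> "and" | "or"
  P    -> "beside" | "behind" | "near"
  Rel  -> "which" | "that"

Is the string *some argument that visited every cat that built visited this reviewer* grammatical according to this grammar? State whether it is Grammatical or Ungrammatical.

Grammatical

[S [NP [NP [Det some] [N argument]] [RelC [Rel that] [VP [V visited] [NP [NP [Det every] [N cat]] [RelC [Rel that] [VP [V built]]]]]]] [VP [V visited] [NP [Det this] [N reviewer]]]]
Every word is introduced by a lexical rule and the phrasal rules combine the resulting categories into a single S.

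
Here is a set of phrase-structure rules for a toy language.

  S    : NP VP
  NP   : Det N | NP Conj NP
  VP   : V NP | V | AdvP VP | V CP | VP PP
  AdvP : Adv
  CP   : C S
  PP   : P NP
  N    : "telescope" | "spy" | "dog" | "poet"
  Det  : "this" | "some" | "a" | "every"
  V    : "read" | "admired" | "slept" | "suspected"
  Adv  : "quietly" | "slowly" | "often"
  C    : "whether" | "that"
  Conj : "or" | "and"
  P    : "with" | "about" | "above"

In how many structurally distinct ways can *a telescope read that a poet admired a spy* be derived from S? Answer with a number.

1

[S [NP [Det a] [N telescope]] [VP [V read] [CP [C that] [S [NP [Det a] [N poet]] [VP [V admired] [NP [Det a] [N spy]]]]]]]
No rule offers an alternative attachment or grouping for any span, so this is the only derivation.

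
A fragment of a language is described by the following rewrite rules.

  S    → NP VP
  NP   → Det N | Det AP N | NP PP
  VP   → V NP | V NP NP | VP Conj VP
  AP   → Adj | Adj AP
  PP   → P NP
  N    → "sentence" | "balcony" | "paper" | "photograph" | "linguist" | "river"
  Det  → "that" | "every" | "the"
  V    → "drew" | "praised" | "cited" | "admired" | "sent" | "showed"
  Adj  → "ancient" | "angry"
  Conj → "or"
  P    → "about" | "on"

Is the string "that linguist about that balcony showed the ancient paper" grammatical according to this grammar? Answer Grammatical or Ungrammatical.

Grammatical

S
  NP
    NP
      Det: that
      N: linguist
    PP
      P: about
      NP
        Det: that
        N: balcony
  VP
    V: showed
    NP
      Det: the
      AP
        Adj: ancient
      N: paper
Every word is introduced by a lexical rule and the phrasal rules combine the resulting categories into a single S.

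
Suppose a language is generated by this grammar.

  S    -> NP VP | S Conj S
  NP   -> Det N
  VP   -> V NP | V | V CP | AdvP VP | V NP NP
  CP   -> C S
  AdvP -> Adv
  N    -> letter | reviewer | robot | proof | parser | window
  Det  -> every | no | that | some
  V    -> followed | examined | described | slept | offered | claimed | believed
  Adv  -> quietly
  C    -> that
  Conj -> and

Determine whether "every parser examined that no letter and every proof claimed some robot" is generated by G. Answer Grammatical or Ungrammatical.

For S → NP VP, the only prefix that parses as NP is 'every parser', but the remainder 'examined that no letter and every proof claimed some robot' is not a VP under these rules. The alternative S rule S → S Conj S likewise has no satisfying split.

Ungrammatical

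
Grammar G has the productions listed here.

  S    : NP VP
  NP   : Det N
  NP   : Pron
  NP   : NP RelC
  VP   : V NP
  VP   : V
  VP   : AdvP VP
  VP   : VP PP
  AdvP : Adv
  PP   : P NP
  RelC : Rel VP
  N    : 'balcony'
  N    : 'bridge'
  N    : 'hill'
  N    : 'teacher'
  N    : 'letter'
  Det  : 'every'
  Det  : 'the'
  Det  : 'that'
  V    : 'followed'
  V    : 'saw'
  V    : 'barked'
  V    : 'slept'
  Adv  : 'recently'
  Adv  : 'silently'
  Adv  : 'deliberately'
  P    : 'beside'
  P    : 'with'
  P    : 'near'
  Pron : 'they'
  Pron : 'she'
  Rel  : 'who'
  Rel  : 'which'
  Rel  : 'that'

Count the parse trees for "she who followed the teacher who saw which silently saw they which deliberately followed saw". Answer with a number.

7

Two of the 7 distinct bracketings:
[S [NP [NP [Pron she]] [RelC [Rel who] [VP [V followed] [NP [NP [NP [Det the] [N teacher]] [RelC [Rel who] [VP [V saw]]]] [RelC [Rel which] [VP [AdvP [Adv silently]] [VP [V saw] [NP [NP [Pron they]] [RelC [Rel which] [VP [AdvP [Adv deliberately]] [VP [V followed]]]]]]]]]]]] [VP [V saw]]]
[S [NP [NP [Pron she]] [RelC [Rel who] [VP [V followed] [NP [NP [NP [NP [Det the] [N teacher]] [RelC [Rel who] [VP [V saw]]]] [RelC [Rel which] [VP [AdvP [Adv silently]] [VP [V saw] [NP [Pron they]]]]]] [RelC [Rel which] [VP [AdvP [Adv deliberately]] [VP [V followed]]]]]]]] [VP [V saw]]]
The trees differ in how a recursive rule is bracketed over the same span.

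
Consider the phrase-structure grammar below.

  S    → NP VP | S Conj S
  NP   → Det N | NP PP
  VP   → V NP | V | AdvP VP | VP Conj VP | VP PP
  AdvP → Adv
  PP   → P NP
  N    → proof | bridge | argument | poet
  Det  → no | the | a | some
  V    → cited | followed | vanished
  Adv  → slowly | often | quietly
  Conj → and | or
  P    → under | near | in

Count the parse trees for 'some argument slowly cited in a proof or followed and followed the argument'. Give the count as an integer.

7

Two of the 7 distinct bracketings:
[S [NP [Det some] [N argument]] [VP [AdvP [Adv slowly]] [VP [VP [VP [V cited]] [PP [P in] [NP [Det a] [N proof]]]] [Conj or] [VP [VP [V followed]] [Conj and] [VP [V followed] [NP [Det the] [N argument]]]]]]]
[S [NP [Det some] [N argument]] [VP [AdvP [Adv slowly]] [VP [VP [VP [VP [V cited]] [PP [P in] [NP [Det a] [N proof]]]] [Conj or] [VP [V followed]]] [Conj and] [VP [V followed] [NP [Det the] [N argument]]]]]]
The trees differ in how a recursive rule is bracketed over the same span.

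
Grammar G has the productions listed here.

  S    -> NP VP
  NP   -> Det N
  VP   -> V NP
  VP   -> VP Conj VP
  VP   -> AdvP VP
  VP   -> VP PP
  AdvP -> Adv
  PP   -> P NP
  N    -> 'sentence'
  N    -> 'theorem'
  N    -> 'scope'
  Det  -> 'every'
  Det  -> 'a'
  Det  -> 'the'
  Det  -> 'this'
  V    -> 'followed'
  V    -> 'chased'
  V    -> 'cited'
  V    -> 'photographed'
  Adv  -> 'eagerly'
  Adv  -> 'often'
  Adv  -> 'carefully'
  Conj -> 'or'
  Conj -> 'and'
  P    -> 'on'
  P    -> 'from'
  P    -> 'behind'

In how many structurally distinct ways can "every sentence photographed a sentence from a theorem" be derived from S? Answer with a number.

[S [NP [Det every] [N sentence]] [VP [VP [V photographed] [NP [Det a] [N sentence]]] [PP [P from] [NP [Det a] [N theorem]]]]]
No rule offers an alternative attachment or grouping for any span, so this is the only derivation.

1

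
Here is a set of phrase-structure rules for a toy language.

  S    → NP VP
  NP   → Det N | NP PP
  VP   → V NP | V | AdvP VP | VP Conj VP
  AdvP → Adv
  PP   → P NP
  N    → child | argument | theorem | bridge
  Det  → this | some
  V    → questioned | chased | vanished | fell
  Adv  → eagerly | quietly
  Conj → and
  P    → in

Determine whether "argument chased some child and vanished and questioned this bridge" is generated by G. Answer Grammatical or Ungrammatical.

Ungrammatical

For S → NP VP, no prefix of the string parses as an NP.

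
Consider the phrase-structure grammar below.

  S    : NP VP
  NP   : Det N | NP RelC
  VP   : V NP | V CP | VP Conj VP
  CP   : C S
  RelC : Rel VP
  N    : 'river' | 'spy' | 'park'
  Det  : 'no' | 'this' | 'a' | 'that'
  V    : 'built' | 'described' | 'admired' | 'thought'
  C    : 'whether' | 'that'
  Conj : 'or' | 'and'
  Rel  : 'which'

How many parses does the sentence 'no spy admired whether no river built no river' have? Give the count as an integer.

[S [NP [Det no] [N spy]] [VP [V admired] [CP [C whether] [S [NP [Det no] [N river]] [VP [V built] [NP [Det no] [N river]]]]]]]
No rule offers an alternative attachment or grouping for any span, so this is the only derivation.

1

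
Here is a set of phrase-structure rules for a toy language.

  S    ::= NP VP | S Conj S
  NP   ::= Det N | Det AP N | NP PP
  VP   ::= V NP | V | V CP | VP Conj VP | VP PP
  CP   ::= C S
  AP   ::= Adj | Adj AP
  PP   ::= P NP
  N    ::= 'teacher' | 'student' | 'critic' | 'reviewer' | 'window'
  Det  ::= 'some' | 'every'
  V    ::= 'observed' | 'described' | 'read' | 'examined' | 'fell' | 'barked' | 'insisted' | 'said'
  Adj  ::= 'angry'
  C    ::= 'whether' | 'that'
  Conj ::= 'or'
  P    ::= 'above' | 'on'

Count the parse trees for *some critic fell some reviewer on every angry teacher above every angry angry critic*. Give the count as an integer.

Two of the 5 distinct bracketings:
[S [NP [Det some] [N critic]] [VP [V fell] [NP [NP [Det some] [N reviewer]] [PP [P on] [NP [NP [Det every] [AP [Adj angry]] [N teacher]] [PP [P above] [NP [Det every] [AP [Adj angry] [AP [Adj angry]]] [N critic]]]]]]]]
[S [NP [Det some] [N critic]] [VP [V fell] [NP [NP [NP [Det some] [N reviewer]] [PP [P on] [NP [Det every] [AP [Adj angry]] [N teacher]]]] [PP [P above] [NP [Det every] [AP [Adj angry] [AP [Adj angry]]] [N critic]]]]]]
The trees differ in how a recursive rule is bracketed over the same span.

5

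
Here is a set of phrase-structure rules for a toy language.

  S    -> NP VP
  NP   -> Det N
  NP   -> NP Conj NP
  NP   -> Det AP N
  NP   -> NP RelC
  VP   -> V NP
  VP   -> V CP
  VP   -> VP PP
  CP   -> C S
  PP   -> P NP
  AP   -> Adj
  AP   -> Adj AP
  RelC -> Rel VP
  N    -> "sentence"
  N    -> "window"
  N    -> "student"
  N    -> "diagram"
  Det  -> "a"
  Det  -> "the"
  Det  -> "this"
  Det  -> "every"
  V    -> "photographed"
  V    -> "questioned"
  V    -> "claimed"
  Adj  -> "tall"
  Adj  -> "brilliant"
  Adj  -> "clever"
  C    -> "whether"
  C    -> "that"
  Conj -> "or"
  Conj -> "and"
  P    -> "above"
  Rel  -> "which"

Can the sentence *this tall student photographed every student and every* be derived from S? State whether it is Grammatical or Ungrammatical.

Ungrammatical

For S → NP VP, the only prefix that parses as NP is 'this tall student', but the remainder 'photographed every student and every' is not a VP under these rules.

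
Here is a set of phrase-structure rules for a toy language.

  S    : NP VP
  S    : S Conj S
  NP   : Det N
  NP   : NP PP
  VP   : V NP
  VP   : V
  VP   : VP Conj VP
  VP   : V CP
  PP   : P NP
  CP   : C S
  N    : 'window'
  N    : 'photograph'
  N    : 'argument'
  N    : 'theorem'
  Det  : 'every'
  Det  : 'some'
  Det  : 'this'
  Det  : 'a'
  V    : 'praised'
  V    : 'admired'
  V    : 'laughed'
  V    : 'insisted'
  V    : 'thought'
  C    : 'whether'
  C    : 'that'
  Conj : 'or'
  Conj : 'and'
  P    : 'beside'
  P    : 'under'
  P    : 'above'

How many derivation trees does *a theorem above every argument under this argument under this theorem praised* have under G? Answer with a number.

Two of the 5 distinct bracketings:
[S [NP [NP [Det a] [N theorem]] [PP [P above] [NP [NP [Det every] [N argument]] [PP [P under] [NP [NP [Det this] [N argument]] [PP [P under] [NP [Det this] [N theorem]]]]]]]] [VP [V praised]]]
[S [NP [NP [Det a] [N theorem]] [PP [P above] [NP [NP [NP [Det every] [N argument]] [PP [P under] [NP [Det this] [N argument]]]] [PP [P under] [NP [Det this] [N theorem]]]]]] [VP [V praised]]]
The trees differ in how a recursive rule is bracketed over the same span.

5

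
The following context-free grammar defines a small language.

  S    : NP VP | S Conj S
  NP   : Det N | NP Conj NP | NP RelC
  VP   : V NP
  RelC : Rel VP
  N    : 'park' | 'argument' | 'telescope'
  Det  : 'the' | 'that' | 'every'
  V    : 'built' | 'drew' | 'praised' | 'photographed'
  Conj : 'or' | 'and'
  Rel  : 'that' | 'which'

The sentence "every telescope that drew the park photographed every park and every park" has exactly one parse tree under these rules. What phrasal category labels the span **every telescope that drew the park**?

[S [NP [NP [Det every] [N telescope]] [RelC [Rel that] [VP [V drew] [NP [Det the] [N park]]]]] [VP [V photographed] [NP [NP [Det every] [N park]] [Conj and] [NP [Det every] [N park]]]]]
The span 'every telescope that drew the park' is the NP node built by NP → NP RelC.

NP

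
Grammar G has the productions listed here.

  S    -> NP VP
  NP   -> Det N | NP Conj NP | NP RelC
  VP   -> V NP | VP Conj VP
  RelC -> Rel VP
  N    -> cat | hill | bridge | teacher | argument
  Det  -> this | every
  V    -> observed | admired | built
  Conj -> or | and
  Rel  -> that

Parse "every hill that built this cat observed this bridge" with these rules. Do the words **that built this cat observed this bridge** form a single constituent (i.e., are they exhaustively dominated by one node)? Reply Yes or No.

[S [NP [NP [Det every] [N hill]] [RelC [Rel that] [VP [V built] [NP [Det this] [N cat]]]]] [VP [V observed] [NP [Det this] [N bridge]]]]
The smallest constituent containing 'that built this cat observed this bridge' is the S spanning 'every hill that built this cat observed this bridge'; no single node in the tree dominates exactly the given words.

No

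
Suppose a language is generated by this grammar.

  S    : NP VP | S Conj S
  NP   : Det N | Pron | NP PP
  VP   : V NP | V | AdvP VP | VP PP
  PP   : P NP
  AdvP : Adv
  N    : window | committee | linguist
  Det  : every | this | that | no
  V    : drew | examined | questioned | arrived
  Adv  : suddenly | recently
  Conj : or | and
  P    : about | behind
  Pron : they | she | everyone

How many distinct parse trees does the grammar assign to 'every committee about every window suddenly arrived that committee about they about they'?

Two of the 9 distinct bracketings:
[S [NP [NP [Det every] [N committee]] [PP [P about] [NP [Det every] [N window]]]] [VP [AdvP [Adv suddenly]] [VP [V arrived] [NP [NP [Det that] [N committee]] [PP [P about] [NP [NP [Pron they]] [PP [P about] [NP [Pron they]]]]]]]]]
[S [NP [NP [Det every] [N committee]] [PP [P about] [NP [Det every] [N window]]]] [VP [AdvP [Adv suddenly]] [VP [V arrived] [NP [NP [NP [Det that] [N committee]] [PP [P about] [NP [Pron they]]]] [PP [P about] [NP [Pron they]]]]]]]
The trees differ in how a recursive rule is bracketed over the same span.

9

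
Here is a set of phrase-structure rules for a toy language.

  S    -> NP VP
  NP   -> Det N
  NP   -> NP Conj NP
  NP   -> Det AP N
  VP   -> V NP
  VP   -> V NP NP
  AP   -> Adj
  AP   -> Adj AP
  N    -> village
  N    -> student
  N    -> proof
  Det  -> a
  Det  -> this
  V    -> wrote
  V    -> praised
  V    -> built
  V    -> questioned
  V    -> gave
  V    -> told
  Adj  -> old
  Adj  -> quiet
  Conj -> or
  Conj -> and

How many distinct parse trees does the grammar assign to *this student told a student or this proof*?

[S [NP [Det this] [N student]] [VP [V told] [NP [NP [Det a] [N student]] [Conj or] [NP [Det this] [N proof]]]]]
No rule offers an alternative attachment or grouping for any span, so this is the only derivation.

1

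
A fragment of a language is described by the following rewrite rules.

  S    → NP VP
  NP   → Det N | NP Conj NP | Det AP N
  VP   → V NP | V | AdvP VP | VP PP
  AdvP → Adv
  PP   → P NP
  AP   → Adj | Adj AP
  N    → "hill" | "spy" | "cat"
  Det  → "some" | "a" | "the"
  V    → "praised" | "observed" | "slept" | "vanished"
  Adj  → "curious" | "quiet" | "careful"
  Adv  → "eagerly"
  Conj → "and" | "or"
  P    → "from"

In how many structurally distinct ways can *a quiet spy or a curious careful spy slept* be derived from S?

[S [NP [NP [Det a] [AP [Adj quiet]] [N spy]] [Conj or] [NP [Det a] [AP [Adj curious] [AP [Adj careful]]] [N spy]]] [VP [V slept]]]
No rule offers an alternative attachment or grouping for any span, so this is the only derivation.

1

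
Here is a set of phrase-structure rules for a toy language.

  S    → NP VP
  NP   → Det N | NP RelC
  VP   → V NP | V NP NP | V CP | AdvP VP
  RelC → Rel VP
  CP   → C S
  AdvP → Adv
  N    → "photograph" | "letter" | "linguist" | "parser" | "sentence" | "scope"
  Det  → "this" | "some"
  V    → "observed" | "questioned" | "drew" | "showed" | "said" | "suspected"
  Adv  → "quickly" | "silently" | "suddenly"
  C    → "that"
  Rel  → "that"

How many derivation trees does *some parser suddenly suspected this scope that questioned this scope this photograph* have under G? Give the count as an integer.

The two bracketings:
[S [NP [Det some] [N parser]] [VP [AdvP [Adv suddenly]] [VP [V suspected] [NP [NP [Det this] [N scope]] [RelC [Rel that] [VP [V questioned] [NP [Det this] [N scope]] [NP [Det this] [N photograph]]]]]]]]
[S [NP [Det some] [N parser]] [VP [AdvP [Adv suddenly]] [VP [V suspected] [NP [NP [Det this] [N scope]] [RelC [Rel that] [VP [V questioned] [NP [Det this] [N scope]]]]] [NP [Det this] [N photograph]]]]]
The trees differ in how a recursive rule is bracketed over the same span.

2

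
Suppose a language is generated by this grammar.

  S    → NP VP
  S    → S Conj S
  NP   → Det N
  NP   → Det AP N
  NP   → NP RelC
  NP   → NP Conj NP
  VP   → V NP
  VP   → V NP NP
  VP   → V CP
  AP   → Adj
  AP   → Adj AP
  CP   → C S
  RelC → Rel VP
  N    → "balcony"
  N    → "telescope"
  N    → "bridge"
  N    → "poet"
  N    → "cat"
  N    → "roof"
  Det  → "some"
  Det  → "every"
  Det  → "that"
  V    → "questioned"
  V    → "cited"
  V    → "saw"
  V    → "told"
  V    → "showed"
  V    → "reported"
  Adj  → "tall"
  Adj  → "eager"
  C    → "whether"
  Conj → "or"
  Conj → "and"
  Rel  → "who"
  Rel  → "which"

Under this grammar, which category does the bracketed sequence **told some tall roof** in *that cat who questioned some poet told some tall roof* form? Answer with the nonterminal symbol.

VP

S
  NP
    NP
      Det: that
      N: cat
    RelC
      Rel: who
      VP
        V: questioned
        NP
          Det: some
          N: poet
  VP
    V: told
    NP
      Det: some
      AP
        Adj: tall
      N: roof
The span 'told some tall roof' is the VP node built by VP → V NP.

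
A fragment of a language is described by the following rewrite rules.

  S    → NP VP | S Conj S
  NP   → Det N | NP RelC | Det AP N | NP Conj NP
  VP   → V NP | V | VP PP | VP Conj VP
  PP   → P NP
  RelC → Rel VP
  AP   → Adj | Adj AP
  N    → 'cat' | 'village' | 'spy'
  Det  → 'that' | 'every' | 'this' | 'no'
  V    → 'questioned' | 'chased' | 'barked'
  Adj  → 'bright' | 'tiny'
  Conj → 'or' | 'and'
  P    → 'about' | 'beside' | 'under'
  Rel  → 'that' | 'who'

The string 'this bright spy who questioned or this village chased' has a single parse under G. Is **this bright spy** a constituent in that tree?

Yes

[S [NP [NP [NP [Det this] [AP [Adj bright]] [N spy]] [RelC [Rel who] [VP [V questioned]]]] [Conj or] [NP [Det this] [N village]]] [VP [V chased]]]
The words 'this bright spy' are exhaustively dominated by a single NP node (built by NP → Det AP N), so they form a constituent.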